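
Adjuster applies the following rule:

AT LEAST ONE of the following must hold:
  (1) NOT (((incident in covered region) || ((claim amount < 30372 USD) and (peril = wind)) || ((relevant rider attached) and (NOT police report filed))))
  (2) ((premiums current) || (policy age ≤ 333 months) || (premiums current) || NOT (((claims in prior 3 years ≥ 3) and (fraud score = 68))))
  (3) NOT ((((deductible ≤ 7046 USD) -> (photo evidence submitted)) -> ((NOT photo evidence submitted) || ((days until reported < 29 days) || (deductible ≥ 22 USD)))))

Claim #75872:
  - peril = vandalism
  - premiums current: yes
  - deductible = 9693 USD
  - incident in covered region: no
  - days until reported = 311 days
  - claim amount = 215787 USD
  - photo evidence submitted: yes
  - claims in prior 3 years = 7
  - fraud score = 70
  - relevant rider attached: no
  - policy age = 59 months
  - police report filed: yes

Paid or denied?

Atomic conditions:
  incident in covered region: no → false
  claim amount < 30372 USD: 215787 < 30372 is false
  peril = wind: vandalism == wind is false
  relevant rider attached: no → false
  NOT police report filed: yes → false
  premiums current: yes → true
  policy age ≤ 333 months: 59 ≤ 333 is true
  claims in prior 3 years ≥ 3: 7 ≥ 3 is true
  fraud score = 68: 70 == 68 is false
  deductible ≤ 7046 USD: 9693 ≤ 7046 is false
  photo evidence submitted: yes → true
  NOT photo evidence submitted: yes → false
  days until reported < 29 days: 311 < 29 is false
  deductible ≥ 22 USD: 9693 ≥ 22 is true
Combine:
[1.1.2] false AND false = false
[1.1.3] false AND false = false
[1.1] false OR false OR false = false
[1] NOT false = true
[2.4.1] true AND false = false
[2.4] NOT false = true
[2] true OR true OR true OR true = true
[3.1.1] false → true (antecedent false ⇒ implication holds) = true
[3.1.2.2] false OR true = true
[3.1.2] false OR true = true
[3.1] true → true = true
[3] NOT true = false
[root] true OR true OR false = true
Overall: true → paid

Paid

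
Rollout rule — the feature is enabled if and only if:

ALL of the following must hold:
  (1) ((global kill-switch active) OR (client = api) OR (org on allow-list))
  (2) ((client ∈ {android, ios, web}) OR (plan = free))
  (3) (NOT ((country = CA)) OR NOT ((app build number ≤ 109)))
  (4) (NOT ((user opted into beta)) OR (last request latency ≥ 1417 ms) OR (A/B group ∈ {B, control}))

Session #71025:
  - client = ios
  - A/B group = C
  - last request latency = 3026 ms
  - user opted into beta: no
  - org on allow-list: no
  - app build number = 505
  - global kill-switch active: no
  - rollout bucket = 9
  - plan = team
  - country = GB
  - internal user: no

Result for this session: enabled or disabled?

Atomic conditions:
  global kill-switch active: no → false
  client = api: ios == api is false
  org on allow-list: no → false
  client ∈ {android, ios, web}: ios is in the set → true
  plan = free: team == free is false
  country = CA: GB == CA is false
  app build number ≤ 109: 505 ≤ 109 is false
  user opted into beta: no → false
  last request latency ≥ 1417 ms: 3026 ≥ 1417 is true
  A/B group ∈ {B, control}: C is not in the set → false
Combine:
[1] false OR false OR false = false
[2] true OR false = true
[3.1] NOT false = true
[3.2] NOT false = true
[3] true OR true = true
[4.1] NOT false = true
[4] true OR true OR false = true
[root] false AND true AND true AND true = false
Overall: false → disabled

Disabled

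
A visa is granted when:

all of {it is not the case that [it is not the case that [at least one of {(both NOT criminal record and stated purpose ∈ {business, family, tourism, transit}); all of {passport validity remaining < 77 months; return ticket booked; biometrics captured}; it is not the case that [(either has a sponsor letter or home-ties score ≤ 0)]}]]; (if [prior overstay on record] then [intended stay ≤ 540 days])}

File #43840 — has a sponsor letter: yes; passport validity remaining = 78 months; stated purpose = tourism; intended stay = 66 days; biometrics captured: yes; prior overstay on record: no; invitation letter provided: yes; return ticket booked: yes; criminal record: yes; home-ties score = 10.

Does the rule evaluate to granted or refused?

Atomic conditions:
  NOT criminal record: yes → false
  stated purpose ∈ {business, family, tourism, transit}: tourism is in the set → true
  passport validity remaining < 77 months: 78 < 77 is false
  return ticket booked: yes → true
  biometrics captured: yes → true
  has a sponsor letter: yes → true
  home-ties score ≤ 0: 10 ≤ 0 is false
  prior overstay on record: no → false
  intended stay ≤ 540 days: 66 ≤ 540 is true
Combine:
[1.1.1.1] false AND true = false
[1.1.1.2] false AND true AND true = false
[1.1.1.3.1] true OR false = true
[1.1.1.3] NOT true = false
[1.1.1] false OR false OR false = false
[1.1] NOT false = true
[1] NOT true = false
[2] false → true (antecedent false ⇒ implication holds) = true
[root] false AND true = false
Overall: false → refused

Refused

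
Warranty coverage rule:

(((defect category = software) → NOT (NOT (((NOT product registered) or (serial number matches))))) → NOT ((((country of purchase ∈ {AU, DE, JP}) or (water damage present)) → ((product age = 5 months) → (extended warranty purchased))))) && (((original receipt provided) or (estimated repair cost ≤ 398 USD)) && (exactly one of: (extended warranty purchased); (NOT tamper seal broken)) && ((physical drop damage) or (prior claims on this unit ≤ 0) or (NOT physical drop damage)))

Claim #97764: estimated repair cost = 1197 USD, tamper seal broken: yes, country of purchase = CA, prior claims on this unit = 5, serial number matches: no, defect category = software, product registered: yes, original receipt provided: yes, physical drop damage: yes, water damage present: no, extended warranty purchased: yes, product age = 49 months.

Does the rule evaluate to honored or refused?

Atomic conditions:
  defect category = software: software == software is true
  NOT product registered: yes → false
  serial number matches: no → false
  country of purchase ∈ {AU, DE, JP}: CA is not in the set → false
  water damage present: no → false
  product age = 5 months: 49 == 5 is false
  extended warranty purchased: yes → true
  original receipt provided: yes → true
  estimated repair cost ≤ 398 USD: 1197 ≤ 398 is false
  NOT tamper seal broken: yes → false
  physical drop damage: yes → true
  prior claims on this unit ≤ 0: 5 ≤ 0 is false
  NOT physical drop damage: yes → false
Combine:
[1.1.2.1.1] false OR false = false
[1.1.2.1] NOT false = true
[1.1.2] NOT true = false
[1.1] true → false = false
[1.2.1.1] false OR false = false
[1.2.1.2] false → true (antecedent false ⇒ implication holds) = true
[1.2.1] false → true (antecedent false ⇒ implication holds) = true
[1.2] NOT true = false
[1] false → false (antecedent false ⇒ implication holds) = true
[2.1] true OR false = true
[2.2] exactly-one(true, false) = true
[2.3] true OR false OR false = true
[2] true AND true AND true = true
[root] true AND true = true
Overall: true → honored

Honored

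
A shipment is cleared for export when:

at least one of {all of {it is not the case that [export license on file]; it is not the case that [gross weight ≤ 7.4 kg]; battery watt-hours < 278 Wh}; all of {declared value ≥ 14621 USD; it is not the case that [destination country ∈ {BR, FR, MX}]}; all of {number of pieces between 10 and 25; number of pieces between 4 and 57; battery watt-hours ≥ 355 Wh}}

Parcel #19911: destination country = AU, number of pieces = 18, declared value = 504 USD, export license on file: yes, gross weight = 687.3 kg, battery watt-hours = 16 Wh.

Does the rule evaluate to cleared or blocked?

Blocked

Atomic conditions:
  export license on file: yes → true
  gross weight ≤ 7.4 kg: 687.3 ≤ 7.4 is false
  battery watt-hours < 278 Wh: 16 < 278 is true
  declared value ≥ 14621 USD: 504 ≥ 14621 is false
  destination country ∈ {BR, FR, MX}: AU is not in the set → false
  number of pieces between 10 and 25: 18 in [10, 25] is true
  number of pieces between 4 and 57: 18 in [4, 57] is true
  battery watt-hours ≥ 355 Wh: 16 ≥ 355 is false
Combine:
[1.1] NOT true = false
[1.2] NOT false = true
[1] false AND true AND true = false
[2.2] NOT false = true
[2] false AND true = false
[3] true AND true AND false = false
[root] false OR false OR false = false
Overall: false → blocked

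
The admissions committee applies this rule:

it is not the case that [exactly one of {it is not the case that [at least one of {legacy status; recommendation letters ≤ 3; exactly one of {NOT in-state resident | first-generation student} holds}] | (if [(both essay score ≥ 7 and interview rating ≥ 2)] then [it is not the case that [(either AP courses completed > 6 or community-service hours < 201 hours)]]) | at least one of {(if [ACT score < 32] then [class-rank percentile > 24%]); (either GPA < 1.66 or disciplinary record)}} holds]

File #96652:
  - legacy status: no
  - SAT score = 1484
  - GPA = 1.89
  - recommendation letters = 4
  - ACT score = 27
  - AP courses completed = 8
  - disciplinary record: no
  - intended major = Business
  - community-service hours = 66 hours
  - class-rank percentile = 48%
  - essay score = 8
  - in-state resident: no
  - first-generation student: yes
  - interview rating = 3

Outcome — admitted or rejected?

Admitted

Atomic conditions:
  legacy status: no → false
  recommendation letters ≤ 3: 4 ≤ 3 is false
  NOT in-state resident: no → true
  first-generation student: yes → true
  essay score ≥ 7: 8 ≥ 7 is true
  interview rating ≥ 2: 3 ≥ 2 is true
  AP courses completed > 6: 8 > 6 is true
  community-service hours < 201 hours: 66 < 201 is true
  ACT score < 32: 27 < 32 is true
  class-rank percentile > 24%: 48 > 24 is true
  GPA < 1.66: 1.89 < 1.66 is false
  disciplinary record: no → false
Combine:
[1.1.1.3] exactly-one(true, true) = false
[1.1.1] false OR false OR false = false
[1.1] NOT false = true
[1.2.1] true AND true = true
[1.2.2.1] true OR true = true
[1.2.2] NOT true = false
[1.2] true → false = false
[1.3.1] true → true = true
[1.3.2] false OR false = false
[1.3] true OR false = true
[1] exactly-one(true, false, true) = false
[root] NOT false = true
Overall: true → admitted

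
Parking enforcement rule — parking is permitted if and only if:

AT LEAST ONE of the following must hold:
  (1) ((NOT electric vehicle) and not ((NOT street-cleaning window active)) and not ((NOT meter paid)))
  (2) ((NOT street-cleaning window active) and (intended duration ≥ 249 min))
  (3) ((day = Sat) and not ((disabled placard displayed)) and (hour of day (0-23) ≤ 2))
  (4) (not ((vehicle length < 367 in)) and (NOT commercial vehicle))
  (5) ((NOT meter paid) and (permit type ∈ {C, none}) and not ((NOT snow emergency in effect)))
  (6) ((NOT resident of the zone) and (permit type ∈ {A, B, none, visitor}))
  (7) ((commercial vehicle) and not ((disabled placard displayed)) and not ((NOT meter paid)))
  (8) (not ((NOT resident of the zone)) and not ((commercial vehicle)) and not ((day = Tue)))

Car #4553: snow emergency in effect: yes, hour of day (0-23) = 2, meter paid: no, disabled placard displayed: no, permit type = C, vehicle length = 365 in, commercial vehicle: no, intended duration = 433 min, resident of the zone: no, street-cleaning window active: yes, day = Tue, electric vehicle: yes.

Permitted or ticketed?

Atomic conditions:
  NOT electric vehicle: yes → false
  NOT street-cleaning window active: yes → false
  NOT meter paid: no → true
  intended duration ≥ 249 min: 433 ≥ 249 is true
  day = Sat: Tue == Sat is false
  disabled placard displayed: no → false
  hour of day (0-23) ≤ 2: 2 ≤ 2 is true
  vehicle length < 367 in: 365 < 367 is true
  NOT commercial vehicle: no → true
  permit type ∈ {C, none}: C is in the set → true
  NOT snow emergency in effect: yes → false
  NOT resident of the zone: no → true
  permit type ∈ {A, B, none, visitor}: C is not in the set → false
  commercial vehicle: no → false
  day = Tue: Tue == Tue is true
Combine:
[1.2] NOT false = true
[1.3] NOT true = false
[1] false AND true AND false = false
[2] false AND true = false
[3.2] NOT false = true
[3] false AND true AND true = false
[4.1] NOT true = false
[4] false AND true = false
[5.3] NOT false = true
[5] true AND true AND true = true
[6] true AND false = false
[7.2] NOT false = true
[7.3] NOT true = false
[7] false AND true AND false = false
[8.1] NOT true = false
[8.2] NOT false = true
[8.3] NOT true = false
[8] false AND true AND false = false
[root] false OR false OR false OR false OR true OR false OR false OR false = true
Overall: true → permitted

Permitted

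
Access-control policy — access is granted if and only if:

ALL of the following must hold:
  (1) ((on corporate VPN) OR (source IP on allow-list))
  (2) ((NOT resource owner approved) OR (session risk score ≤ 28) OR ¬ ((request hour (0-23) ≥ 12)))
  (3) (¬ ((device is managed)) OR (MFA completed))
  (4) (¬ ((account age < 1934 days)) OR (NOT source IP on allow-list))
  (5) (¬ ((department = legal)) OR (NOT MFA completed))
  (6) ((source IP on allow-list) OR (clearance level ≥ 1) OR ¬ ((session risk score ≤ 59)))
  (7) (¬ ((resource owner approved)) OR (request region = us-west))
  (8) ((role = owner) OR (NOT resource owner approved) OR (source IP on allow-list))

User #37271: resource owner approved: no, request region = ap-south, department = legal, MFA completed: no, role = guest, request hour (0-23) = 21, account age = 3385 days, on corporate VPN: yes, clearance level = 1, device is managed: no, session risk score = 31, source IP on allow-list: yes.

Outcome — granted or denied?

Granted

Atomic conditions:
  on corporate VPN: yes → true
  source IP on allow-list: yes → true
  NOT resource owner approved: no → true
  session risk score ≤ 28: 31 ≤ 28 is false
  request hour (0-23) ≥ 12: 21 ≥ 12 is true
  device is managed: no → false
  MFA completed: no → false
  account age < 1934 days: 3385 < 1934 is false
  NOT source IP on allow-list: yes → false
  department = legal: legal == legal is true
  NOT MFA completed: no → true
  clearance level ≥ 1: 1 ≥ 1 is true
  session risk score ≤ 59: 31 ≤ 59 is true
  resource owner approved: no → false
  request region = us-west: ap-south == us-west is false
  role = owner: guest == owner is false
Combine:
[1] true OR true = true
[2.3] NOT true = false
[2] true OR false OR false = true
[3.1] NOT false = true
[3] true OR false = true
[4.1] NOT false = true
[4] true OR false = true
[5.1] NOT true = false
[5] false OR true = true
[6.3] NOT true = false
[6] true OR true OR false = true
[7.1] NOT false = true
[7] true OR false = true
[8] false OR true OR true = true
[root] true AND true AND true AND true AND true AND true AND true AND true = true
Overall: true → granted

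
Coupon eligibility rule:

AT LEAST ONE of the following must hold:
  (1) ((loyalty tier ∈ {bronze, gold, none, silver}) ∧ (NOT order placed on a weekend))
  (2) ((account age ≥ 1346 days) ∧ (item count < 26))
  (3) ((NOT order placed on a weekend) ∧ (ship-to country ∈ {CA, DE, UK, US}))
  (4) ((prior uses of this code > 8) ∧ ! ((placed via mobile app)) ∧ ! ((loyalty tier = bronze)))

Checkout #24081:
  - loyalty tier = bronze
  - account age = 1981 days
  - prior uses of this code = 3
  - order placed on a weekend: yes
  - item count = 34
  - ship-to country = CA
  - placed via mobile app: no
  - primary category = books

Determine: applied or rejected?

Atomic conditions:
  loyalty tier ∈ {bronze, gold, none, silver}: bronze is in the set → true
  NOT order placed on a weekend: yes → false
  account age ≥ 1346 days: 1981 ≥ 1346 is true
  item count < 26: 34 < 26 is false
  ship-to country ∈ {CA, DE, UK, US}: CA is in the set → true
  prior uses of this code > 8: 3 > 8 is false
  placed via mobile app: no → false
  loyalty tier = bronze: bronze == bronze is true
Combine:
[1] true AND false = false
[2] true AND false = false
[3] false AND true = false
[4.2] NOT false = true
[4.3] NOT true = false
[4] false AND true AND false = false
[root] false OR false OR false OR false = false
Overall: false → rejected

Rejected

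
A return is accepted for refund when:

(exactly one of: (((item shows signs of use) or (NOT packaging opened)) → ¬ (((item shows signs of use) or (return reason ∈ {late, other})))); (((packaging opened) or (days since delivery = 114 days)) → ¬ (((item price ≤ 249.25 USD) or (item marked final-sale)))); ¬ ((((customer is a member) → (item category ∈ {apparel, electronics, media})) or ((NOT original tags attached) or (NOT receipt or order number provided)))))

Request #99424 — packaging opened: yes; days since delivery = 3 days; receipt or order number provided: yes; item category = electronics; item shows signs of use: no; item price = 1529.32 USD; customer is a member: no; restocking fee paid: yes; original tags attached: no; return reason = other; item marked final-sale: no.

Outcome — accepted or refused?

Refused

Atomic conditions:
  item shows signs of use: no → false
  NOT packaging opened: yes → false
  return reason ∈ {late, other}: other is in the set → true
  packaging opened: yes → true
  days since delivery = 114 days: 3 == 114 is false
  item price ≤ 249.25 USD: 1529.32 ≤ 249.25 is false
  item marked final-sale: no → false
  customer is a member: no → false
  item category ∈ {apparel, electronics, media}: electronics is in the set → true
  NOT original tags attached: no → true
  NOT receipt or order number provided: yes → false
Combine:
[1.1] false OR false = false
[1.2.1] false OR true = true
[1.2] NOT true = false
[1] false → false (antecedent false ⇒ implication holds) = true
[2.1] true OR false = true
[2.2.1] false OR false = false
[2.2] NOT false = true
[2] true → true = true
[3.1.1] false → true (antecedent false ⇒ implication holds) = true
[3.1.2] true OR false = true
[3.1] true OR true = true
[3] NOT true = false
[root] exactly-one(true, true, false) = false
Overall: false → refused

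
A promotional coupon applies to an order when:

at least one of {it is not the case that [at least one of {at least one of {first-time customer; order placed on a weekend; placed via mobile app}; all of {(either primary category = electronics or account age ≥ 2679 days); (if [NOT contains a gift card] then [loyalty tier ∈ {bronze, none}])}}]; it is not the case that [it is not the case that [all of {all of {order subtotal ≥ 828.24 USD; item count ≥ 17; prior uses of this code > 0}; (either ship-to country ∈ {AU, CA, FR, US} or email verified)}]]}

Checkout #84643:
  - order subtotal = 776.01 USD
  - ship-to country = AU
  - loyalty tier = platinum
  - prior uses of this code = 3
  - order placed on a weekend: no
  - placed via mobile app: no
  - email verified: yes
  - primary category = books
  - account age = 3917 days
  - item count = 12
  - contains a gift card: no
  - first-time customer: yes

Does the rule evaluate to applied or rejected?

Atomic conditions:
  first-time customer: yes → true
  order placed on a weekend: no → false
  placed via mobile app: no → false
  primary category = electronics: books == electronics is false
  account age ≥ 2679 days: 3917 ≥ 2679 is true
  NOT contains a gift card: no → true
  loyalty tier ∈ {bronze, none}: platinum is not in the set → false
  order subtotal ≥ 828.24 USD: 776.01 ≥ 828.24 is false
  item count ≥ 17: 12 ≥ 17 is false
  prior uses of this code > 0: 3 > 0 is true
  ship-to country ∈ {AU, CA, FR, US}: AU is in the set → true
  email verified: yes → true
Combine:
[1.1.1] true OR false OR false = true
[1.1.2.1] false OR true = true
[1.1.2.2] true → false = false
[1.1.2] true AND false = false
[1.1] true OR false = true
[1] NOT true = false
[2.1.1.1] false AND false AND true = false
[2.1.1.2] true OR true = true
[2.1.1] false AND true = false
[2.1] NOT false = true
[2] NOT true = false
[root] false OR false = false
Overall: false → rejected

Rejected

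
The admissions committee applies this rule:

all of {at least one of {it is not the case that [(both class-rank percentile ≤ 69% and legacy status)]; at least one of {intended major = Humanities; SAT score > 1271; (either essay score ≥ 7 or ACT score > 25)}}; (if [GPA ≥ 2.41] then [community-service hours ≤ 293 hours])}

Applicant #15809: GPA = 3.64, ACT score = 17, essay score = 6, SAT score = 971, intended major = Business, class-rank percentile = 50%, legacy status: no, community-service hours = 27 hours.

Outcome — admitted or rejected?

Admitted

Atomic conditions:
  class-rank percentile ≤ 69%: 50 ≤ 69 is true
  legacy status: no → false
  intended major = Humanities: Business == Humanities is false
  SAT score > 1271: 971 > 1271 is false
  essay score ≥ 7: 6 ≥ 7 is false
  ACT score > 25: 17 > 25 is false
  GPA ≥ 2.41: 3.64 ≥ 2.41 is true
  community-service hours ≤ 293 hours: 27 ≤ 293 is true
Combine:
[1.1.1] true AND false = false
[1.1] NOT false = true
[1.2.3] false OR false = false
[1.2] false OR false OR false = false
[1] true OR false = true
[2] true → true = true
[root] true AND true = true
Overall: true → admitted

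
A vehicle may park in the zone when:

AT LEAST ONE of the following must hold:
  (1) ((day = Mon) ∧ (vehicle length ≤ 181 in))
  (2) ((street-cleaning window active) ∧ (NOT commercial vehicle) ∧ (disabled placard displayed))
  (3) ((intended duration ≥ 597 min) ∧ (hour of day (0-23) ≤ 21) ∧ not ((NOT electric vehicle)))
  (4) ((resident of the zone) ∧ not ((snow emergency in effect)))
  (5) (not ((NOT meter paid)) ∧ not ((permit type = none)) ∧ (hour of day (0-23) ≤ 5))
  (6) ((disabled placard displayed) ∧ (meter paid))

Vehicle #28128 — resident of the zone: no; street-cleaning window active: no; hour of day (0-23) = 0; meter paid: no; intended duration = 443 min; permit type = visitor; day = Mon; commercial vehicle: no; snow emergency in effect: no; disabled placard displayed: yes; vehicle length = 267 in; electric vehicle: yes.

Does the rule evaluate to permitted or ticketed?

Ticketed

Atomic conditions:
  day = Mon: Mon == Mon is true
  vehicle length ≤ 181 in: 267 ≤ 181 is false
  street-cleaning window active: no → false
  NOT commercial vehicle: no → true
  disabled placard displayed: yes → true
  intended duration ≥ 597 min: 443 ≥ 597 is false
  hour of day (0-23) ≤ 21: 0 ≤ 21 is true
  NOT electric vehicle: yes → false
  resident of the zone: no → false
  snow emergency in effect: no → false
  NOT meter paid: no → true
  permit type = none: visitor == none is false
  hour of day (0-23) ≤ 5: 0 ≤ 5 is true
  meter paid: no → false
Combine:
[1] true AND false = false
[2] false AND true AND true = false
[3.3] NOT false = true
[3] false AND true AND true = false
[4.2] NOT false = true
[4] false AND true = false
[5.1] NOT true = false
[5.2] NOT false = true
[5] false AND true AND true = false
[6] true AND false = false
[root] false OR false OR false OR false OR false OR false = false
Overall: false → ticketed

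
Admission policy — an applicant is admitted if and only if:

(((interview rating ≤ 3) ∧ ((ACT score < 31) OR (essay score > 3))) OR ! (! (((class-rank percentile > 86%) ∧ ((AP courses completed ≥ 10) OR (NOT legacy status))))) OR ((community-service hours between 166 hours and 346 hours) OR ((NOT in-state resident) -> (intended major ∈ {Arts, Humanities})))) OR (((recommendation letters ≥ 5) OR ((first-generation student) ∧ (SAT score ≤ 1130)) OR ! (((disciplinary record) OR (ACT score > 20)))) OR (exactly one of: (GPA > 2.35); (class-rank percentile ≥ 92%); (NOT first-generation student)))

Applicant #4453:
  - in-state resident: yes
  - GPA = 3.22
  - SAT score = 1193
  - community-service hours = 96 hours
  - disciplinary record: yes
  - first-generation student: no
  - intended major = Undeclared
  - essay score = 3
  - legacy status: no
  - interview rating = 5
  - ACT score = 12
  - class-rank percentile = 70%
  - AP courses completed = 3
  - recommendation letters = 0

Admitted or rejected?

Admitted

Atomic conditions:
  interview rating ≤ 3: 5 ≤ 3 is false
  ACT score < 31: 12 < 31 is true
  essay score > 3: 3 > 3 is false
  class-rank percentile > 86%: 70 > 86 is false
  AP courses completed ≥ 10: 3 ≥ 10 is false
  NOT legacy status: no → true
  community-service hours between 166 hours and 346 hours: 96 in [166, 346] is false
  NOT in-state resident: yes → false
  intended major ∈ {Arts, Humanities}: Undeclared is not in the set → false
  recommendation letters ≥ 5: 0 ≥ 5 is false
  first-generation student: no → false
  SAT score ≤ 1130: 1193 ≤ 1130 is false
  disciplinary record: yes → true
  ACT score > 20: 12 > 20 is false
  GPA > 2.35: 3.22 > 2.35 is true
  class-rank percentile ≥ 92%: 70 ≥ 92 is false
  NOT first-generation student: no → true
Combine:
[1.1.2] true OR false = true
[1.1] false AND true = false
[1.2.1.1.2] false OR true = true
[1.2.1.1] false AND true = false
[1.2.1] NOT false = true
[1.2] NOT true = false
[1.3.2] false → false (antecedent false ⇒ implication holds) = true
[1.3] false OR true = true
[1] false OR false OR true = true
[2.1.2] false AND false = false
[2.1.3.1] true OR false = true
[2.1.3] NOT true = false
[2.1] false OR false OR false = false
[2.2] exactly-one(true, false, true) = false
[2] false OR false = false
[root] true OR false = true
Overall: true → admitted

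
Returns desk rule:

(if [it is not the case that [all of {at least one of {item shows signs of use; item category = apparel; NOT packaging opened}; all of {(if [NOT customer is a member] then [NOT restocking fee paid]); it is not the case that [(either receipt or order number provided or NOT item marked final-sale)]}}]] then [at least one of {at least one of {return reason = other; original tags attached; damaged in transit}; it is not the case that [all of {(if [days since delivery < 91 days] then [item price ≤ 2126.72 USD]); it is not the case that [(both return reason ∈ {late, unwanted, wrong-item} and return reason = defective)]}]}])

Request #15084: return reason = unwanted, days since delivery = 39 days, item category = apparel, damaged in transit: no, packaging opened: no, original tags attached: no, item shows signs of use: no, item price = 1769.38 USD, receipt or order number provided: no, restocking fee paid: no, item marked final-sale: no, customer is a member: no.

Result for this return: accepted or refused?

Atomic conditions:
  item shows signs of use: no → false
  item category = apparel: apparel == apparel is true
  NOT packaging opened: no → true
  NOT customer is a member: no → true
  NOT restocking fee paid: no → true
  receipt or order number provided: no → false
  NOT item marked final-sale: no → true
  return reason = other: unwanted == other is false
  original tags attached: no → false
  damaged in transit: no → false
  days since delivery < 91 days: 39 < 91 is true
  item price ≤ 2126.72 USD: 1769.38 ≤ 2126.72 is true
  return reason ∈ {late, unwanted, wrong-item}: unwanted is in the set → true
  return reason = defective: unwanted == defective is false
Combine:
[1.1.1] false OR true OR true = true
[1.1.2.1] true → true = true
[1.1.2.2.1] false OR true = true
[1.1.2.2] NOT true = false
[1.1.2] true AND false = false
[1.1] true AND false = false
[1] NOT false = true
[2.1] false OR false OR false = false
[2.2.1.1] true → true = true
[2.2.1.2.1] true AND false = false
[2.2.1.2] NOT false = true
[2.2.1] true AND true = true
[2.2] NOT true = false
[2] false OR false = false
[root] true → false = false
Overall: false → refused

Refused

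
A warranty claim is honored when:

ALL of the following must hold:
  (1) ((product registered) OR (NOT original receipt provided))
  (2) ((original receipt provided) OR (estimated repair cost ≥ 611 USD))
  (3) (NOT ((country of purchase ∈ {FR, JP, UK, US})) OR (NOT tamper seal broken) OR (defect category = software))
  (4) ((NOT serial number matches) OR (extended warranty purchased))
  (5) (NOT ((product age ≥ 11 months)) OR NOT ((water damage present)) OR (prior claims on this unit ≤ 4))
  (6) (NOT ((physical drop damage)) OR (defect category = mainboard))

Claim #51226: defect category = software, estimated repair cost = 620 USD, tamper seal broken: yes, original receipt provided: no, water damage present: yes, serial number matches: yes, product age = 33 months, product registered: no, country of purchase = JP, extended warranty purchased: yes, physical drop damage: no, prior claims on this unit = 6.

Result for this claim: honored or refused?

Atomic conditions:
  product registered: no → false
  NOT original receipt provided: no → true
  original receipt provided: no → false
  estimated repair cost ≥ 611 USD: 620 ≥ 611 is true
  country of purchase ∈ {FR, JP, UK, US}: JP is in the set → true
  NOT tamper seal broken: yes → false
  defect category = software: software == software is true
  NOT serial number matches: yes → false
  extended warranty purchased: yes → true
  product age ≥ 11 months: 33 ≥ 11 is true
  water damage present: yes → true
  prior claims on this unit ≤ 4: 6 ≤ 4 is false
  physical drop damage: no → false
  defect category = mainboard: software == mainboard is false
Combine:
[1] false OR true = true
[2] false OR true = true
[3.1] NOT true = false
[3] false OR false OR true = true
[4] false OR true = true
[5.1] NOT true = false
[5.2] NOT true = false
[5] false OR false OR false = false
[6.1] NOT false = true
[6] true OR false = true
[root] true AND true AND true AND true AND false AND true = false
Overall: false → refused

Refused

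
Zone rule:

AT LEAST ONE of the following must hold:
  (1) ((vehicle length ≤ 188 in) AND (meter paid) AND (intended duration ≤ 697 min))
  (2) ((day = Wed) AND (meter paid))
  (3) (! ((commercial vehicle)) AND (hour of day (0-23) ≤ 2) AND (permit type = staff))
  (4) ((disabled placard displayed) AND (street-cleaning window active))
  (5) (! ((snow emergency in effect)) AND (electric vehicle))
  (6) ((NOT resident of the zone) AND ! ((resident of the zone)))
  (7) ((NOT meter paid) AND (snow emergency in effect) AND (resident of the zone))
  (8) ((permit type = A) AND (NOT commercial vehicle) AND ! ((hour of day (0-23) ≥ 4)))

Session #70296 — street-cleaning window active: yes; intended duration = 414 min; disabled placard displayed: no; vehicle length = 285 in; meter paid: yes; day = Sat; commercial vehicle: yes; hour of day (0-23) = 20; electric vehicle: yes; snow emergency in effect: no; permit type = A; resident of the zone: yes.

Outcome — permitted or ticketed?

Atomic conditions:
  vehicle length ≤ 188 in: 285 ≤ 188 is false
  meter paid: yes → true
  intended duration ≤ 697 min: 414 ≤ 697 is true
  day = Wed: Sat == Wed is false
  commercial vehicle: yes → true
  hour of day (0-23) ≤ 2: 20 ≤ 2 is false
  permit type = staff: A == staff is false
  disabled placard displayed: no → false
  street-cleaning window active: yes → true
  snow emergency in effect: no → false
  electric vehicle: yes → true
  NOT resident of the zone: yes → false
  resident of the zone: yes → true
  NOT meter paid: yes → false
  permit type = A: A == A is true
  NOT commercial vehicle: yes → false
  hour of day (0-23) ≥ 4: 20 ≥ 4 is true
Combine:
[1] false AND true AND true = false
[2] false AND true = false
[3.1] NOT true = false
[3] false AND false AND false = false
[4] false AND true = false
[5.1] NOT false = true
[5] true AND true = true
[6.2] NOT true = false
[6] false AND false = false
[7] false AND false AND true = false
[8.3] NOT true = false
[8] true AND false AND false = false
[root] false OR false OR false OR false OR true OR false OR false OR false = true
Overall: true → permitted

Permitted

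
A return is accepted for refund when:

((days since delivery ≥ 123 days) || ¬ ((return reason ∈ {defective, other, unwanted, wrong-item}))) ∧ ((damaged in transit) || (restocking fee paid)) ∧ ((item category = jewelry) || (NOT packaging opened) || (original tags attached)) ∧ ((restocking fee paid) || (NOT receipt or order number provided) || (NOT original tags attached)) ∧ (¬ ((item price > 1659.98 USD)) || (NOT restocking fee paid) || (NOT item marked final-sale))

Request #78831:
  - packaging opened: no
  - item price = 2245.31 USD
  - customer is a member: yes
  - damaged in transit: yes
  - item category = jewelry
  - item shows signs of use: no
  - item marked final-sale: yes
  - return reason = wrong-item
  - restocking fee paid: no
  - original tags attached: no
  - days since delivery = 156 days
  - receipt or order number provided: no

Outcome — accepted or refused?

Atomic conditions:
  days since delivery ≥ 123 days: 156 ≥ 123 is true
  return reason ∈ {defective, other, unwanted, wrong-item}: wrong-item is in the set → true
  damaged in transit: yes → true
  restocking fee paid: no → false
  item category = jewelry: jewelry == jewelry is true
  NOT packaging opened: no → true
  original tags attached: no → false
  NOT receipt or order number provided: no → true
  NOT original tags attached: no → true
  item price > 1659.98 USD: 2245.31 > 1659.98 is true
  NOT restocking fee paid: no → true
  NOT item marked final-sale: yes → false
Combine:
[1.2] NOT true = false
[1] true OR false = true
[2] true OR false = true
[3] true OR true OR false = true
[4] false OR true OR true = true
[5.1] NOT true = false
[5] false OR true OR false = true
[root] true AND true AND true AND true AND true = true
Overall: true → accepted

Accepted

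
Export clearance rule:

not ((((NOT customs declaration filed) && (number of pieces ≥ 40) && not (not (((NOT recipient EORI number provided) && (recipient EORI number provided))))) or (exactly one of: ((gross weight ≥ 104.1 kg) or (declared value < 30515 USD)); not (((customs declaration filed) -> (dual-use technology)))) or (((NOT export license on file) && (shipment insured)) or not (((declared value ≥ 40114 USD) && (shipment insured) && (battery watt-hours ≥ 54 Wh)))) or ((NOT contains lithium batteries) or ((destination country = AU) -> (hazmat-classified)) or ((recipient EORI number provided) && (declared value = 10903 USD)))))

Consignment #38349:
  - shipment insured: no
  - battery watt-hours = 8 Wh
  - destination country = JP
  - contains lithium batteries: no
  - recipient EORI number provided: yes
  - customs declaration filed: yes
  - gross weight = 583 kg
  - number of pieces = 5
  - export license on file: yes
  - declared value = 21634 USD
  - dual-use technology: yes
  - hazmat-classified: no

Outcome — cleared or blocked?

Atomic conditions:
  NOT customs declaration filed: yes → false
  number of pieces ≥ 40: 5 ≥ 40 is false
  NOT recipient EORI number provided: yes → false
  recipient EORI number provided: yes → true
  gross weight ≥ 104.1 kg: 583 ≥ 104.1 is true
  declared value < 30515 USD: 21634 < 30515 is true
  customs declaration filed: yes → true
  dual-use technology: yes → true
  NOT export license on file: yes → false
  shipment insured: no → false
  declared value ≥ 40114 USD: 21634 ≥ 40114 is false
  battery watt-hours ≥ 54 Wh: 8 ≥ 54 is false
  NOT contains lithium batteries: no → true
  destination country = AU: JP == AU is false
  hazmat-classified: no → false
  declared value = 10903 USD: 21634 == 10903 is false
Combine:
[1.1.3.1.1] false AND true = false
[1.1.3.1] NOT false = true
[1.1.3] NOT true = false
[1.1] false AND false AND false = false
[1.2.1] true OR true = true
[1.2.2.1] true → true = true
[1.2.2] NOT true = false
[1.2] exactly-one(true, false) = true
[1.3.1] false AND false = false
[1.3.2.1] false AND false AND false = false
[1.3.2] NOT false = true
[1.3] false OR true = true
[1.4.2] false → false (antecedent false ⇒ implication holds) = true
[1.4.3] true AND false = false
[1.4] true OR true OR false = true
[1] false OR true OR true OR true = true
[root] NOT true = false
Overall: false → blocked

Blocked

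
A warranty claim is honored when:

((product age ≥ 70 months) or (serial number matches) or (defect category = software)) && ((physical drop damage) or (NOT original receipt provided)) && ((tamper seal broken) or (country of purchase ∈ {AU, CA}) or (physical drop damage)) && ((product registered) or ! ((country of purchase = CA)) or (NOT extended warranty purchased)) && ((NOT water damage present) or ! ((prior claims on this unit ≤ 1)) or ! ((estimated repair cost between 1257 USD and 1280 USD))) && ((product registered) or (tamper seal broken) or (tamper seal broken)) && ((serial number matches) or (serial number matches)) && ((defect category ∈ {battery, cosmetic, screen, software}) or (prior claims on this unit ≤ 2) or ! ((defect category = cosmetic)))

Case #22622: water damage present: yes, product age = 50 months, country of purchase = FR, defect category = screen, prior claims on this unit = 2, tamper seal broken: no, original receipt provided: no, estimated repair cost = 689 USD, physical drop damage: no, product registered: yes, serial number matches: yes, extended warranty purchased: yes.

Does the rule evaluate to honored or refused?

Atomic conditions:
  product age ≥ 70 months: 50 ≥ 70 is false
  serial number matches: yes → true
  defect category = software: screen == software is false
  physical drop damage: no → false
  NOT original receipt provided: no → true
  tamper seal broken: no → false
  country of purchase ∈ {AU, CA}: FR is not in the set → false
  product registered: yes → true
  country of purchase = CA: FR == CA is false
  NOT extended warranty purchased: yes → false
  NOT water damage present: yes → false
  prior claims on this unit ≤ 1: 2 ≤ 1 is false
  estimated repair cost between 1257 USD and 1280 USD: 689 in [1257, 1280] is false
  defect category ∈ {battery, cosmetic, screen, software}: screen is in the set → true
  prior claims on this unit ≤ 2: 2 ≤ 2 is true
  defect category = cosmetic: screen == cosmetic is false
Combine:
[1] false OR true OR false = true
[2] false OR true = true
[3] false OR false OR false = false
[4.2] NOT false = true
[4] true OR true OR false = true
[5.2] NOT false = true
[5.3] NOT false = true
[5] false OR true OR true = true
[6] true OR false OR false = true
[7] true OR true = true
[8.3] NOT false = true
[8] true OR true OR true = true
[root] true AND true AND false AND true AND true AND true AND true AND true = false
Overall: false → refused

Refused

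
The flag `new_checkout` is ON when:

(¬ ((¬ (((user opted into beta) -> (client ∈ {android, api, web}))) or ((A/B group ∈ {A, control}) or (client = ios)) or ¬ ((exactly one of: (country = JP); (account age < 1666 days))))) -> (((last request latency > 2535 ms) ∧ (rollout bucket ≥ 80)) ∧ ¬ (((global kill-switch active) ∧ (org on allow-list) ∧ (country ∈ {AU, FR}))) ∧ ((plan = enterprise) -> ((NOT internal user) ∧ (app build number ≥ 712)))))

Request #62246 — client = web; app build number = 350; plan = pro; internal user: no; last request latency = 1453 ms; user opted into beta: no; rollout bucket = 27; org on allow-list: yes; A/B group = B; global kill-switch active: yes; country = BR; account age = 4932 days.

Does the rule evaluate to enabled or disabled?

Atomic conditions:
  user opted into beta: no → false
  client ∈ {android, api, web}: web is in the set → true
  A/B group ∈ {A, control}: B is not in the set → false
  client = ios: web == ios is false
  country = JP: BR == JP is false
  account age < 1666 days: 4932 < 1666 is false
  last request latency > 2535 ms: 1453 > 2535 is false
  rollout bucket ≥ 80: 27 ≥ 80 is false
  global kill-switch active: yes → true
  org on allow-list: yes → true
  country ∈ {AU, FR}: BR is not in the set → false
  plan = enterprise: pro == enterprise is false
  NOT internal user: no → true
  app build number ≥ 712: 350 ≥ 712 is false
Combine:
[1.1.1.1] false → true (antecedent false ⇒ implication holds) = true
[1.1.1] NOT true = false
[1.1.2] false OR false = false
[1.1.3.1] exactly-one(false, false) = false
[1.1.3] NOT false = true
[1.1] false OR false OR true = true
[1] NOT true = false
[2.1] false AND false = false
[2.2.1] true AND true AND false = false
[2.2] NOT false = true
[2.3.2] true AND false = false
[2.3] false → false (antecedent false ⇒ implication holds) = true
[2] false AND true AND true = false
[root] false → false (antecedent false ⇒ implication holds) = true
Overall: true → enabled

Enabled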